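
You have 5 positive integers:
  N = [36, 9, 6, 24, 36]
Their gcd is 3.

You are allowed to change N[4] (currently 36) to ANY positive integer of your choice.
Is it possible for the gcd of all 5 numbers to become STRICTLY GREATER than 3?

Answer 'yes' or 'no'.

Answer: no

Derivation:
Current gcd = 3
gcd of all OTHER numbers (without N[4]=36): gcd([36, 9, 6, 24]) = 3
The new gcd after any change is gcd(3, new_value).
This can be at most 3.
Since 3 = old gcd 3, the gcd can only stay the same or decrease.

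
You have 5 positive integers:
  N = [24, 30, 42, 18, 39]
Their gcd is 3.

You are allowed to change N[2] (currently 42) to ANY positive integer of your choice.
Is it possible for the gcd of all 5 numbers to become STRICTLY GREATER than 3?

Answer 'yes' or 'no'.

Current gcd = 3
gcd of all OTHER numbers (without N[2]=42): gcd([24, 30, 18, 39]) = 3
The new gcd after any change is gcd(3, new_value).
This can be at most 3.
Since 3 = old gcd 3, the gcd can only stay the same or decrease.

Answer: no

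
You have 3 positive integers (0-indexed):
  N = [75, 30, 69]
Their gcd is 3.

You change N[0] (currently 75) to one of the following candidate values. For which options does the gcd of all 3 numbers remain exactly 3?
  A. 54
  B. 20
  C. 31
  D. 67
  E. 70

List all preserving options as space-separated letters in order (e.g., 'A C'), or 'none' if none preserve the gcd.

Old gcd = 3; gcd of others (without N[0]) = 3
New gcd for candidate v: gcd(3, v). Preserves old gcd iff gcd(3, v) = 3.
  Option A: v=54, gcd(3,54)=3 -> preserves
  Option B: v=20, gcd(3,20)=1 -> changes
  Option C: v=31, gcd(3,31)=1 -> changes
  Option D: v=67, gcd(3,67)=1 -> changes
  Option E: v=70, gcd(3,70)=1 -> changes

Answer: A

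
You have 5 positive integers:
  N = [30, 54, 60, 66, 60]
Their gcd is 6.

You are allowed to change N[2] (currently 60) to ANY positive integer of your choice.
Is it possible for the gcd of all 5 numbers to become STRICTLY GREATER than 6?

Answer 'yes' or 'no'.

Current gcd = 6
gcd of all OTHER numbers (without N[2]=60): gcd([30, 54, 66, 60]) = 6
The new gcd after any change is gcd(6, new_value).
This can be at most 6.
Since 6 = old gcd 6, the gcd can only stay the same or decrease.

Answer: no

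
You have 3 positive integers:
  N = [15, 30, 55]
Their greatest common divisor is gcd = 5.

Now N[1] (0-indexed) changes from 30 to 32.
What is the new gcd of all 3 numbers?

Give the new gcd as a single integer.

Numbers: [15, 30, 55], gcd = 5
Change: index 1, 30 -> 32
gcd of the OTHER numbers (without index 1): gcd([15, 55]) = 5
New gcd = gcd(g_others, new_val) = gcd(5, 32) = 1

Answer: 1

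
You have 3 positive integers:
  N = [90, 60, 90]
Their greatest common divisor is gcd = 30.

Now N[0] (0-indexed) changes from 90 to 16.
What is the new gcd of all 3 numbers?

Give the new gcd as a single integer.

Answer: 2

Derivation:
Numbers: [90, 60, 90], gcd = 30
Change: index 0, 90 -> 16
gcd of the OTHER numbers (without index 0): gcd([60, 90]) = 30
New gcd = gcd(g_others, new_val) = gcd(30, 16) = 2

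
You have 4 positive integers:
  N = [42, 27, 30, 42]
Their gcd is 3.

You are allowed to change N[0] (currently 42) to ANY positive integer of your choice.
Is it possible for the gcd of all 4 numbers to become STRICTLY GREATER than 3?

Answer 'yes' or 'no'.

Answer: no

Derivation:
Current gcd = 3
gcd of all OTHER numbers (without N[0]=42): gcd([27, 30, 42]) = 3
The new gcd after any change is gcd(3, new_value).
This can be at most 3.
Since 3 = old gcd 3, the gcd can only stay the same or decrease.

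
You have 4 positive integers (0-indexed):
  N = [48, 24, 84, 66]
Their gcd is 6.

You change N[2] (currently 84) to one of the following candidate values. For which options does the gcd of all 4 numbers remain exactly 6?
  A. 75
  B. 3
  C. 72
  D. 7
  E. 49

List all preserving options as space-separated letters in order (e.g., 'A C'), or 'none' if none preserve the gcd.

Old gcd = 6; gcd of others (without N[2]) = 6
New gcd for candidate v: gcd(6, v). Preserves old gcd iff gcd(6, v) = 6.
  Option A: v=75, gcd(6,75)=3 -> changes
  Option B: v=3, gcd(6,3)=3 -> changes
  Option C: v=72, gcd(6,72)=6 -> preserves
  Option D: v=7, gcd(6,7)=1 -> changes
  Option E: v=49, gcd(6,49)=1 -> changes

Answer: C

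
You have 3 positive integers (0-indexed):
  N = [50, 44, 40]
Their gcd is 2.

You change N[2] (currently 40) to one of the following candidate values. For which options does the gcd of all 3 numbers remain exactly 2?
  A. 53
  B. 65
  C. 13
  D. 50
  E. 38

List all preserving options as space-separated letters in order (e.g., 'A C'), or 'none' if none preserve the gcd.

Answer: D E

Derivation:
Old gcd = 2; gcd of others (without N[2]) = 2
New gcd for candidate v: gcd(2, v). Preserves old gcd iff gcd(2, v) = 2.
  Option A: v=53, gcd(2,53)=1 -> changes
  Option B: v=65, gcd(2,65)=1 -> changes
  Option C: v=13, gcd(2,13)=1 -> changes
  Option D: v=50, gcd(2,50)=2 -> preserves
  Option E: v=38, gcd(2,38)=2 -> preserves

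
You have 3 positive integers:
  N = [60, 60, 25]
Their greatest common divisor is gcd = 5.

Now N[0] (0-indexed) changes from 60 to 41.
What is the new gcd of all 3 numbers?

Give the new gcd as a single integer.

Answer: 1

Derivation:
Numbers: [60, 60, 25], gcd = 5
Change: index 0, 60 -> 41
gcd of the OTHER numbers (without index 0): gcd([60, 25]) = 5
New gcd = gcd(g_others, new_val) = gcd(5, 41) = 1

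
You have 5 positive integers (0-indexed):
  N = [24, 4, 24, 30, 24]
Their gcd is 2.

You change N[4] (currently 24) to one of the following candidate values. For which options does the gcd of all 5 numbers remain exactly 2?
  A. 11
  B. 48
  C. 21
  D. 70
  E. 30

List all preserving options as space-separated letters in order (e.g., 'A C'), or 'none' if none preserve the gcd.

Old gcd = 2; gcd of others (without N[4]) = 2
New gcd for candidate v: gcd(2, v). Preserves old gcd iff gcd(2, v) = 2.
  Option A: v=11, gcd(2,11)=1 -> changes
  Option B: v=48, gcd(2,48)=2 -> preserves
  Option C: v=21, gcd(2,21)=1 -> changes
  Option D: v=70, gcd(2,70)=2 -> preserves
  Option E: v=30, gcd(2,30)=2 -> preserves

Answer: B D E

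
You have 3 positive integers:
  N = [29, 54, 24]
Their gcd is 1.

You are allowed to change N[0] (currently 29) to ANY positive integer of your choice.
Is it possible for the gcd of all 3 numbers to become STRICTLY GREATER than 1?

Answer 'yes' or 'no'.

Answer: yes

Derivation:
Current gcd = 1
gcd of all OTHER numbers (without N[0]=29): gcd([54, 24]) = 6
The new gcd after any change is gcd(6, new_value).
This can be at most 6.
Since 6 > old gcd 1, the gcd CAN increase (e.g., set N[0] = 6).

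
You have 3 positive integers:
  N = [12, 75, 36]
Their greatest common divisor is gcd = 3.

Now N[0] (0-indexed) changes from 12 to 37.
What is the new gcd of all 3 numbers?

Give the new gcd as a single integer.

Numbers: [12, 75, 36], gcd = 3
Change: index 0, 12 -> 37
gcd of the OTHER numbers (without index 0): gcd([75, 36]) = 3
New gcd = gcd(g_others, new_val) = gcd(3, 37) = 1

Answer: 1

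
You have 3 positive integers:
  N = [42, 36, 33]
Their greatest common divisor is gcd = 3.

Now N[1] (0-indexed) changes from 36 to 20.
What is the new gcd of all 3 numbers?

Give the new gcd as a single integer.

Answer: 1

Derivation:
Numbers: [42, 36, 33], gcd = 3
Change: index 1, 36 -> 20
gcd of the OTHER numbers (without index 1): gcd([42, 33]) = 3
New gcd = gcd(g_others, new_val) = gcd(3, 20) = 1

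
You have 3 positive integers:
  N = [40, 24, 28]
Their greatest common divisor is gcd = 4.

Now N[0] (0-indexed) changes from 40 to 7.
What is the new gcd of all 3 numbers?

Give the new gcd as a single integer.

Answer: 1

Derivation:
Numbers: [40, 24, 28], gcd = 4
Change: index 0, 40 -> 7
gcd of the OTHER numbers (without index 0): gcd([24, 28]) = 4
New gcd = gcd(g_others, new_val) = gcd(4, 7) = 1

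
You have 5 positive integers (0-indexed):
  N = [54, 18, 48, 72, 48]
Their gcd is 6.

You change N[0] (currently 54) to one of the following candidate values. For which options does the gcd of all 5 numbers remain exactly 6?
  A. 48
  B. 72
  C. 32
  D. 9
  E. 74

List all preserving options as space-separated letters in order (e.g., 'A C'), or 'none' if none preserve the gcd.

Old gcd = 6; gcd of others (without N[0]) = 6
New gcd for candidate v: gcd(6, v). Preserves old gcd iff gcd(6, v) = 6.
  Option A: v=48, gcd(6,48)=6 -> preserves
  Option B: v=72, gcd(6,72)=6 -> preserves
  Option C: v=32, gcd(6,32)=2 -> changes
  Option D: v=9, gcd(6,9)=3 -> changes
  Option E: v=74, gcd(6,74)=2 -> changes

Answer: A B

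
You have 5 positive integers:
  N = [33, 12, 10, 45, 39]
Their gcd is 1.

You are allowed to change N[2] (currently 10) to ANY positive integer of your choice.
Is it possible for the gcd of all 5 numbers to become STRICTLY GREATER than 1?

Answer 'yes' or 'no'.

Current gcd = 1
gcd of all OTHER numbers (without N[2]=10): gcd([33, 12, 45, 39]) = 3
The new gcd after any change is gcd(3, new_value).
This can be at most 3.
Since 3 > old gcd 1, the gcd CAN increase (e.g., set N[2] = 3).

Answer: yes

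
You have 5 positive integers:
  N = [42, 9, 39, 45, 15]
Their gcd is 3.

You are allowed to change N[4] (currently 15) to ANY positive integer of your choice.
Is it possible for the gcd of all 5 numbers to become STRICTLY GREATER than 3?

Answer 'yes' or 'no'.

Current gcd = 3
gcd of all OTHER numbers (without N[4]=15): gcd([42, 9, 39, 45]) = 3
The new gcd after any change is gcd(3, new_value).
This can be at most 3.
Since 3 = old gcd 3, the gcd can only stay the same or decrease.

Answer: no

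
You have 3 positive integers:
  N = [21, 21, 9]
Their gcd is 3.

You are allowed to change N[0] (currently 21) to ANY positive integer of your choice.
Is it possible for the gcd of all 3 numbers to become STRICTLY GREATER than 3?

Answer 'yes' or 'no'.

Answer: no

Derivation:
Current gcd = 3
gcd of all OTHER numbers (without N[0]=21): gcd([21, 9]) = 3
The new gcd after any change is gcd(3, new_value).
This can be at most 3.
Since 3 = old gcd 3, the gcd can only stay the same or decrease.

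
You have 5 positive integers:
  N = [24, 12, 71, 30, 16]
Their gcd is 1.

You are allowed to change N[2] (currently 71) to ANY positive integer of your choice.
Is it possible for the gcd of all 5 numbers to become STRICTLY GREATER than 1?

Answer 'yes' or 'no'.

Current gcd = 1
gcd of all OTHER numbers (without N[2]=71): gcd([24, 12, 30, 16]) = 2
The new gcd after any change is gcd(2, new_value).
This can be at most 2.
Since 2 > old gcd 1, the gcd CAN increase (e.g., set N[2] = 2).

Answer: yes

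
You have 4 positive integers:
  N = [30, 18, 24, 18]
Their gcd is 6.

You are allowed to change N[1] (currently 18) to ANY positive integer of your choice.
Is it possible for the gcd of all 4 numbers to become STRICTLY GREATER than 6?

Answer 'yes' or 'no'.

Answer: no

Derivation:
Current gcd = 6
gcd of all OTHER numbers (without N[1]=18): gcd([30, 24, 18]) = 6
The new gcd after any change is gcd(6, new_value).
This can be at most 6.
Since 6 = old gcd 6, the gcd can only stay the same or decrease.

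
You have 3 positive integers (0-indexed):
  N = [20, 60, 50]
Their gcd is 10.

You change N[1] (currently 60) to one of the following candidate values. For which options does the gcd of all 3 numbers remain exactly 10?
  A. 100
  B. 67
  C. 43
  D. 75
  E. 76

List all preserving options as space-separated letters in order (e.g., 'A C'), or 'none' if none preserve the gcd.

Old gcd = 10; gcd of others (without N[1]) = 10
New gcd for candidate v: gcd(10, v). Preserves old gcd iff gcd(10, v) = 10.
  Option A: v=100, gcd(10,100)=10 -> preserves
  Option B: v=67, gcd(10,67)=1 -> changes
  Option C: v=43, gcd(10,43)=1 -> changes
  Option D: v=75, gcd(10,75)=5 -> changes
  Option E: v=76, gcd(10,76)=2 -> changes

Answer: A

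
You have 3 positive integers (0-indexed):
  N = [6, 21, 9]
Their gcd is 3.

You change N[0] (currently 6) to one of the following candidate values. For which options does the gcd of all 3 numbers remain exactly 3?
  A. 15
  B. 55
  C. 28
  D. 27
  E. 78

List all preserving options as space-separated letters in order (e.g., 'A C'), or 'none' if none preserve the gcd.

Answer: A D E

Derivation:
Old gcd = 3; gcd of others (without N[0]) = 3
New gcd for candidate v: gcd(3, v). Preserves old gcd iff gcd(3, v) = 3.
  Option A: v=15, gcd(3,15)=3 -> preserves
  Option B: v=55, gcd(3,55)=1 -> changes
  Option C: v=28, gcd(3,28)=1 -> changes
  Option D: v=27, gcd(3,27)=3 -> preserves
  Option E: v=78, gcd(3,78)=3 -> preserves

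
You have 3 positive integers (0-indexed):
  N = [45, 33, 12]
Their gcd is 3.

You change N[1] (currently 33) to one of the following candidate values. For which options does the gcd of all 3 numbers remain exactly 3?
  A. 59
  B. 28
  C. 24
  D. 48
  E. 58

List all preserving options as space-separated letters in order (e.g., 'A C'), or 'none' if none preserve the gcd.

Answer: C D

Derivation:
Old gcd = 3; gcd of others (without N[1]) = 3
New gcd for candidate v: gcd(3, v). Preserves old gcd iff gcd(3, v) = 3.
  Option A: v=59, gcd(3,59)=1 -> changes
  Option B: v=28, gcd(3,28)=1 -> changes
  Option C: v=24, gcd(3,24)=3 -> preserves
  Option D: v=48, gcd(3,48)=3 -> preserves
  Option E: v=58, gcd(3,58)=1 -> changes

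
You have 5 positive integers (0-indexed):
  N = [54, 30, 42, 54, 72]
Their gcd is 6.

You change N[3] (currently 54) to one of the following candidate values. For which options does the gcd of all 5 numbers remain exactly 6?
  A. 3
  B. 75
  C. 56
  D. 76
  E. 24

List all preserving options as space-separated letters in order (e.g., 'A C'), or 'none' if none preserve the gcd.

Answer: E

Derivation:
Old gcd = 6; gcd of others (without N[3]) = 6
New gcd for candidate v: gcd(6, v). Preserves old gcd iff gcd(6, v) = 6.
  Option A: v=3, gcd(6,3)=3 -> changes
  Option B: v=75, gcd(6,75)=3 -> changes
  Option C: v=56, gcd(6,56)=2 -> changes
  Option D: v=76, gcd(6,76)=2 -> changes
  Option E: v=24, gcd(6,24)=6 -> preserves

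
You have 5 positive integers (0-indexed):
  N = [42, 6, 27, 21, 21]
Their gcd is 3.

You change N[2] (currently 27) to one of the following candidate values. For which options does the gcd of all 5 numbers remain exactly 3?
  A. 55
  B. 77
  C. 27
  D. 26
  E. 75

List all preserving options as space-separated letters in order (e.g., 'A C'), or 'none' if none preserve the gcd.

Old gcd = 3; gcd of others (without N[2]) = 3
New gcd for candidate v: gcd(3, v). Preserves old gcd iff gcd(3, v) = 3.
  Option A: v=55, gcd(3,55)=1 -> changes
  Option B: v=77, gcd(3,77)=1 -> changes
  Option C: v=27, gcd(3,27)=3 -> preserves
  Option D: v=26, gcd(3,26)=1 -> changes
  Option E: v=75, gcd(3,75)=3 -> preserves

Answer: C E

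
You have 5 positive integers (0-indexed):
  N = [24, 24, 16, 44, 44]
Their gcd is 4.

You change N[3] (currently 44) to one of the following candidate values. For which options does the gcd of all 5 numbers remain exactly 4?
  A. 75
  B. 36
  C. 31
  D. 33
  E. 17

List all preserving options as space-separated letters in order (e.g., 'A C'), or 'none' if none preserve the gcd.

Answer: B

Derivation:
Old gcd = 4; gcd of others (without N[3]) = 4
New gcd for candidate v: gcd(4, v). Preserves old gcd iff gcd(4, v) = 4.
  Option A: v=75, gcd(4,75)=1 -> changes
  Option B: v=36, gcd(4,36)=4 -> preserves
  Option C: v=31, gcd(4,31)=1 -> changes
  Option D: v=33, gcd(4,33)=1 -> changes
  Option E: v=17, gcd(4,17)=1 -> changes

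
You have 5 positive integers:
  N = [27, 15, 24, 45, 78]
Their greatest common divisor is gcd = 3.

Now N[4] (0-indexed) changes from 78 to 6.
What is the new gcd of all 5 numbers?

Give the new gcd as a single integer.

Answer: 3

Derivation:
Numbers: [27, 15, 24, 45, 78], gcd = 3
Change: index 4, 78 -> 6
gcd of the OTHER numbers (without index 4): gcd([27, 15, 24, 45]) = 3
New gcd = gcd(g_others, new_val) = gcd(3, 6) = 3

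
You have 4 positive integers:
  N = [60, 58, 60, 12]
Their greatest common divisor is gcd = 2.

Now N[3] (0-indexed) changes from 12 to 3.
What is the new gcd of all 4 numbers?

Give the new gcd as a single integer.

Numbers: [60, 58, 60, 12], gcd = 2
Change: index 3, 12 -> 3
gcd of the OTHER numbers (without index 3): gcd([60, 58, 60]) = 2
New gcd = gcd(g_others, new_val) = gcd(2, 3) = 1

Answer: 1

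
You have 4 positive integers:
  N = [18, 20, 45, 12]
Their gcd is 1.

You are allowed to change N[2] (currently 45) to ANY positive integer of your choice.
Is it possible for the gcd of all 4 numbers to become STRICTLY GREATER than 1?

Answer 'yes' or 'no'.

Current gcd = 1
gcd of all OTHER numbers (without N[2]=45): gcd([18, 20, 12]) = 2
The new gcd after any change is gcd(2, new_value).
This can be at most 2.
Since 2 > old gcd 1, the gcd CAN increase (e.g., set N[2] = 2).

Answer: yes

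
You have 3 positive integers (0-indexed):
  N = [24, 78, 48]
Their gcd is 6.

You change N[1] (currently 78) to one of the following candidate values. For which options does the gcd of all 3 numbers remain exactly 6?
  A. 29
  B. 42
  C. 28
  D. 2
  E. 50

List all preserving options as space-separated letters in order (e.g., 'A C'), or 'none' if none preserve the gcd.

Answer: B

Derivation:
Old gcd = 6; gcd of others (without N[1]) = 24
New gcd for candidate v: gcd(24, v). Preserves old gcd iff gcd(24, v) = 6.
  Option A: v=29, gcd(24,29)=1 -> changes
  Option B: v=42, gcd(24,42)=6 -> preserves
  Option C: v=28, gcd(24,28)=4 -> changes
  Option D: v=2, gcd(24,2)=2 -> changes
  Option E: v=50, gcd(24,50)=2 -> changes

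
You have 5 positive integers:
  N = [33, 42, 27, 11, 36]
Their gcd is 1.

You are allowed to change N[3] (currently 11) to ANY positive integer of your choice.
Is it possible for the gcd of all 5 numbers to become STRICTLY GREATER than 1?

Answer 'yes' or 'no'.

Answer: yes

Derivation:
Current gcd = 1
gcd of all OTHER numbers (without N[3]=11): gcd([33, 42, 27, 36]) = 3
The new gcd after any change is gcd(3, new_value).
This can be at most 3.
Since 3 > old gcd 1, the gcd CAN increase (e.g., set N[3] = 3).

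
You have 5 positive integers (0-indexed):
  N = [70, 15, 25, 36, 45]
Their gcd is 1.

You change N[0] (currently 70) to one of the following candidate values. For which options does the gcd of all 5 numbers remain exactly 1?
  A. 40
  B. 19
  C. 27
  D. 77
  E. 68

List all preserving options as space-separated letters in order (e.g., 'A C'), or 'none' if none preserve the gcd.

Answer: A B C D E

Derivation:
Old gcd = 1; gcd of others (without N[0]) = 1
New gcd for candidate v: gcd(1, v). Preserves old gcd iff gcd(1, v) = 1.
  Option A: v=40, gcd(1,40)=1 -> preserves
  Option B: v=19, gcd(1,19)=1 -> preserves
  Option C: v=27, gcd(1,27)=1 -> preserves
  Option D: v=77, gcd(1,77)=1 -> preserves
  Option E: v=68, gcd(1,68)=1 -> preserves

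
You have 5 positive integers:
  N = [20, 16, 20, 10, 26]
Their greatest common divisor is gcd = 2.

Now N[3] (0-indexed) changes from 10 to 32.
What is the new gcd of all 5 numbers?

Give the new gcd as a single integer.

Answer: 2

Derivation:
Numbers: [20, 16, 20, 10, 26], gcd = 2
Change: index 3, 10 -> 32
gcd of the OTHER numbers (without index 3): gcd([20, 16, 20, 26]) = 2
New gcd = gcd(g_others, new_val) = gcd(2, 32) = 2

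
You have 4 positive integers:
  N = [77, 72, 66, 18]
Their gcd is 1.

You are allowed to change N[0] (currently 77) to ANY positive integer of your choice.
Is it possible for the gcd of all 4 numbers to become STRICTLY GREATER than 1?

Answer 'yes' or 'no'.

Answer: yes

Derivation:
Current gcd = 1
gcd of all OTHER numbers (without N[0]=77): gcd([72, 66, 18]) = 6
The new gcd after any change is gcd(6, new_value).
This can be at most 6.
Since 6 > old gcd 1, the gcd CAN increase (e.g., set N[0] = 6).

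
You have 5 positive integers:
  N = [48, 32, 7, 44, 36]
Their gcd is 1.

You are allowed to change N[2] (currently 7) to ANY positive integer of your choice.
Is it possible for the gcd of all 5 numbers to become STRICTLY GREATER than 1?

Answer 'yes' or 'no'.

Current gcd = 1
gcd of all OTHER numbers (without N[2]=7): gcd([48, 32, 44, 36]) = 4
The new gcd after any change is gcd(4, new_value).
This can be at most 4.
Since 4 > old gcd 1, the gcd CAN increase (e.g., set N[2] = 4).

Answer: yes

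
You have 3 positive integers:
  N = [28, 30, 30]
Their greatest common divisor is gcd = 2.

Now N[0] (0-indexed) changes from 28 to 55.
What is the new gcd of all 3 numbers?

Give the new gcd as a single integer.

Numbers: [28, 30, 30], gcd = 2
Change: index 0, 28 -> 55
gcd of the OTHER numbers (without index 0): gcd([30, 30]) = 30
New gcd = gcd(g_others, new_val) = gcd(30, 55) = 5

Answer: 5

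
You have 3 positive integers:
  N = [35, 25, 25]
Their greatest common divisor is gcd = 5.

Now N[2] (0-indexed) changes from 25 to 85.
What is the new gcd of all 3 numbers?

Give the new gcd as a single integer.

Answer: 5

Derivation:
Numbers: [35, 25, 25], gcd = 5
Change: index 2, 25 -> 85
gcd of the OTHER numbers (without index 2): gcd([35, 25]) = 5
New gcd = gcd(g_others, new_val) = gcd(5, 85) = 5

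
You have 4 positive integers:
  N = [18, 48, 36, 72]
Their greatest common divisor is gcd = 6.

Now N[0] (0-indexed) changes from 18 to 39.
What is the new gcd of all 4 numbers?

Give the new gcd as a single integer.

Answer: 3

Derivation:
Numbers: [18, 48, 36, 72], gcd = 6
Change: index 0, 18 -> 39
gcd of the OTHER numbers (without index 0): gcd([48, 36, 72]) = 12
New gcd = gcd(g_others, new_val) = gcd(12, 39) = 3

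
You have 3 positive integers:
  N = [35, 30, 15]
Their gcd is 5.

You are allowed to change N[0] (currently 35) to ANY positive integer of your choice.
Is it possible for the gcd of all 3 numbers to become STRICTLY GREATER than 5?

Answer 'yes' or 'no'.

Current gcd = 5
gcd of all OTHER numbers (without N[0]=35): gcd([30, 15]) = 15
The new gcd after any change is gcd(15, new_value).
This can be at most 15.
Since 15 > old gcd 5, the gcd CAN increase (e.g., set N[0] = 15).

Answer: yes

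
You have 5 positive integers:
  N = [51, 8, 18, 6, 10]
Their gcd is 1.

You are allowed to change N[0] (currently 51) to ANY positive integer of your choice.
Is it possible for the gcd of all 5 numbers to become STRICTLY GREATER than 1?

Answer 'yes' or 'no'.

Current gcd = 1
gcd of all OTHER numbers (without N[0]=51): gcd([8, 18, 6, 10]) = 2
The new gcd after any change is gcd(2, new_value).
This can be at most 2.
Since 2 > old gcd 1, the gcd CAN increase (e.g., set N[0] = 2).

Answer: yes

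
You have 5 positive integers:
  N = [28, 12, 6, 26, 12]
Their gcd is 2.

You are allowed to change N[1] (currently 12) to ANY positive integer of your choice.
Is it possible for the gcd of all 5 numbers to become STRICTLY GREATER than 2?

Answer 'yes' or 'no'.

Answer: no

Derivation:
Current gcd = 2
gcd of all OTHER numbers (without N[1]=12): gcd([28, 6, 26, 12]) = 2
The new gcd after any change is gcd(2, new_value).
This can be at most 2.
Since 2 = old gcd 2, the gcd can only stay the same or decrease.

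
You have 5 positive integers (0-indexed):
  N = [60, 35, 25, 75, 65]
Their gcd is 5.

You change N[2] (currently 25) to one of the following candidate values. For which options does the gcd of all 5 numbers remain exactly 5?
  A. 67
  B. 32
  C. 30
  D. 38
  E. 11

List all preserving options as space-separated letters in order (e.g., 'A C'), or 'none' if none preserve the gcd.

Old gcd = 5; gcd of others (without N[2]) = 5
New gcd for candidate v: gcd(5, v). Preserves old gcd iff gcd(5, v) = 5.
  Option A: v=67, gcd(5,67)=1 -> changes
  Option B: v=32, gcd(5,32)=1 -> changes
  Option C: v=30, gcd(5,30)=5 -> preserves
  Option D: v=38, gcd(5,38)=1 -> changes
  Option E: v=11, gcd(5,11)=1 -> changes

Answer: C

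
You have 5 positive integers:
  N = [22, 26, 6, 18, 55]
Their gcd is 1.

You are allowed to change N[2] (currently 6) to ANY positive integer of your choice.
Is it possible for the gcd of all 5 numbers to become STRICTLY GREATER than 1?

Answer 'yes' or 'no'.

Current gcd = 1
gcd of all OTHER numbers (without N[2]=6): gcd([22, 26, 18, 55]) = 1
The new gcd after any change is gcd(1, new_value).
This can be at most 1.
Since 1 = old gcd 1, the gcd can only stay the same or decrease.

Answer: no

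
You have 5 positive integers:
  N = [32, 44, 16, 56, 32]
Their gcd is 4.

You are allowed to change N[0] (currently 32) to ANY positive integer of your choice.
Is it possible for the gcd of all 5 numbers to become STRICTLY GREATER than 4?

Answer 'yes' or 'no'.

Answer: no

Derivation:
Current gcd = 4
gcd of all OTHER numbers (without N[0]=32): gcd([44, 16, 56, 32]) = 4
The new gcd after any change is gcd(4, new_value).
This can be at most 4.
Since 4 = old gcd 4, the gcd can only stay the same or decrease.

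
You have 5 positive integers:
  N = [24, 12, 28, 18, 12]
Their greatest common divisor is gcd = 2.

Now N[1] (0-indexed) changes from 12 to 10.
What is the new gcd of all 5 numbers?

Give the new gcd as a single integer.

Numbers: [24, 12, 28, 18, 12], gcd = 2
Change: index 1, 12 -> 10
gcd of the OTHER numbers (without index 1): gcd([24, 28, 18, 12]) = 2
New gcd = gcd(g_others, new_val) = gcd(2, 10) = 2

Answer: 2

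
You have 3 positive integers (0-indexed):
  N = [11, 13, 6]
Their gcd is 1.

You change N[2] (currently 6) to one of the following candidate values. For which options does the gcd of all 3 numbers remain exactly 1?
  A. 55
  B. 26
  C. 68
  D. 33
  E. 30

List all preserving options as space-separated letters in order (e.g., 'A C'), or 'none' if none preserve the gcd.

Answer: A B C D E

Derivation:
Old gcd = 1; gcd of others (without N[2]) = 1
New gcd for candidate v: gcd(1, v). Preserves old gcd iff gcd(1, v) = 1.
  Option A: v=55, gcd(1,55)=1 -> preserves
  Option B: v=26, gcd(1,26)=1 -> preserves
  Option C: v=68, gcd(1,68)=1 -> preserves
  Option D: v=33, gcd(1,33)=1 -> preserves
  Option E: v=30, gcd(1,30)=1 -> preserves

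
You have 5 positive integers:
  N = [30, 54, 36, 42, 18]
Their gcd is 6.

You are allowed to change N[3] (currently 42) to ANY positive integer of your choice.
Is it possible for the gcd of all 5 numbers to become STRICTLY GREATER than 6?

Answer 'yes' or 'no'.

Current gcd = 6
gcd of all OTHER numbers (without N[3]=42): gcd([30, 54, 36, 18]) = 6
The new gcd after any change is gcd(6, new_value).
This can be at most 6.
Since 6 = old gcd 6, the gcd can only stay the same or decrease.

Answer: no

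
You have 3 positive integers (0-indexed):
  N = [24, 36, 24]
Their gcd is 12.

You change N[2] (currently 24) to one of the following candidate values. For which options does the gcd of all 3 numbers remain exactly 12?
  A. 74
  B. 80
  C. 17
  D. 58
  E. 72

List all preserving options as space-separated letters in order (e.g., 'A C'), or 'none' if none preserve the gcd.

Answer: E

Derivation:
Old gcd = 12; gcd of others (without N[2]) = 12
New gcd for candidate v: gcd(12, v). Preserves old gcd iff gcd(12, v) = 12.
  Option A: v=74, gcd(12,74)=2 -> changes
  Option B: v=80, gcd(12,80)=4 -> changes
  Option C: v=17, gcd(12,17)=1 -> changes
  Option D: v=58, gcd(12,58)=2 -> changes
  Option E: v=72, gcd(12,72)=12 -> preserves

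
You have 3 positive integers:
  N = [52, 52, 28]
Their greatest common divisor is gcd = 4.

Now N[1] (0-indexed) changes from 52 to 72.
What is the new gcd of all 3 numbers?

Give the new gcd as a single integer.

Numbers: [52, 52, 28], gcd = 4
Change: index 1, 52 -> 72
gcd of the OTHER numbers (without index 1): gcd([52, 28]) = 4
New gcd = gcd(g_others, new_val) = gcd(4, 72) = 4

Answer: 4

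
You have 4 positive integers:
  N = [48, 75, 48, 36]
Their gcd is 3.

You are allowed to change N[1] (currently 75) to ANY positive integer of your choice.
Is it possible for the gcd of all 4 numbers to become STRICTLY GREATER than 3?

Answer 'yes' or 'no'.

Current gcd = 3
gcd of all OTHER numbers (without N[1]=75): gcd([48, 48, 36]) = 12
The new gcd after any change is gcd(12, new_value).
This can be at most 12.
Since 12 > old gcd 3, the gcd CAN increase (e.g., set N[1] = 12).

Answer: yes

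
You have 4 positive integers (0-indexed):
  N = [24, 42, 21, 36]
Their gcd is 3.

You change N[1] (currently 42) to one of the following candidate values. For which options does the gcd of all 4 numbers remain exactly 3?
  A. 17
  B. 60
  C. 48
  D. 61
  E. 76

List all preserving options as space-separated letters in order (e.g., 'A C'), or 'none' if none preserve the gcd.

Old gcd = 3; gcd of others (without N[1]) = 3
New gcd for candidate v: gcd(3, v). Preserves old gcd iff gcd(3, v) = 3.
  Option A: v=17, gcd(3,17)=1 -> changes
  Option B: v=60, gcd(3,60)=3 -> preserves
  Option C: v=48, gcd(3,48)=3 -> preserves
  Option D: v=61, gcd(3,61)=1 -> changes
  Option E: v=76, gcd(3,76)=1 -> changes

Answer: B C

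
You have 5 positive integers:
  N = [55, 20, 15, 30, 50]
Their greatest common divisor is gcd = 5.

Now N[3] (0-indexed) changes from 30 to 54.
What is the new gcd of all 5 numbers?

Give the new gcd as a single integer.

Answer: 1

Derivation:
Numbers: [55, 20, 15, 30, 50], gcd = 5
Change: index 3, 30 -> 54
gcd of the OTHER numbers (without index 3): gcd([55, 20, 15, 50]) = 5
New gcd = gcd(g_others, new_val) = gcd(5, 54) = 1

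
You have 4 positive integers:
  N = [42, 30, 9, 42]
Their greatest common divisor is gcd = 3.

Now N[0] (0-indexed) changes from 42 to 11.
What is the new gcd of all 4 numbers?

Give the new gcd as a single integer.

Numbers: [42, 30, 9, 42], gcd = 3
Change: index 0, 42 -> 11
gcd of the OTHER numbers (without index 0): gcd([30, 9, 42]) = 3
New gcd = gcd(g_others, new_val) = gcd(3, 11) = 1

Answer: 1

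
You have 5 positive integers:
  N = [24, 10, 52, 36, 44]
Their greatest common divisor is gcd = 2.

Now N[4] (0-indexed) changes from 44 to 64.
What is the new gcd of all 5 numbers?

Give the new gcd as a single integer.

Numbers: [24, 10, 52, 36, 44], gcd = 2
Change: index 4, 44 -> 64
gcd of the OTHER numbers (without index 4): gcd([24, 10, 52, 36]) = 2
New gcd = gcd(g_others, new_val) = gcd(2, 64) = 2

Answer: 2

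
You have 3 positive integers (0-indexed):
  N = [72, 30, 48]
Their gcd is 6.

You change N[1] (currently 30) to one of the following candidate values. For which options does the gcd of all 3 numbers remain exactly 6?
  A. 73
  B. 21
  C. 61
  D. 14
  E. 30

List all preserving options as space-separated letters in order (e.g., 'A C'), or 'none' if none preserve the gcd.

Answer: E

Derivation:
Old gcd = 6; gcd of others (without N[1]) = 24
New gcd for candidate v: gcd(24, v). Preserves old gcd iff gcd(24, v) = 6.
  Option A: v=73, gcd(24,73)=1 -> changes
  Option B: v=21, gcd(24,21)=3 -> changes
  Option C: v=61, gcd(24,61)=1 -> changes
  Option D: v=14, gcd(24,14)=2 -> changes
  Option E: v=30, gcd(24,30)=6 -> preserves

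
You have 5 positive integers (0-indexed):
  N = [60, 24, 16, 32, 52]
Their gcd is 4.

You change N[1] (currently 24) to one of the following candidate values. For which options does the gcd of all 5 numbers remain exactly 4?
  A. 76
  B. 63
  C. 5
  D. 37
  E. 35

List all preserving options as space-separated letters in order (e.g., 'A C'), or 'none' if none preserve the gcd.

Answer: A

Derivation:
Old gcd = 4; gcd of others (without N[1]) = 4
New gcd for candidate v: gcd(4, v). Preserves old gcd iff gcd(4, v) = 4.
  Option A: v=76, gcd(4,76)=4 -> preserves
  Option B: v=63, gcd(4,63)=1 -> changes
  Option C: v=5, gcd(4,5)=1 -> changes
  Option D: v=37, gcd(4,37)=1 -> changes
  Option E: v=35, gcd(4,35)=1 -> changes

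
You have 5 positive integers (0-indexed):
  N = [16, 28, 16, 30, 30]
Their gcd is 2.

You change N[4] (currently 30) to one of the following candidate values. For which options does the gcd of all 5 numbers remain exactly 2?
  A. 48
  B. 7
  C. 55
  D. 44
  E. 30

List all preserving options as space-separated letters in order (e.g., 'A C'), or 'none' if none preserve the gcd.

Answer: A D E

Derivation:
Old gcd = 2; gcd of others (without N[4]) = 2
New gcd for candidate v: gcd(2, v). Preserves old gcd iff gcd(2, v) = 2.
  Option A: v=48, gcd(2,48)=2 -> preserves
  Option B: v=7, gcd(2,7)=1 -> changes
  Option C: v=55, gcd(2,55)=1 -> changes
  Option D: v=44, gcd(2,44)=2 -> preserves
  Option E: v=30, gcd(2,30)=2 -> preserves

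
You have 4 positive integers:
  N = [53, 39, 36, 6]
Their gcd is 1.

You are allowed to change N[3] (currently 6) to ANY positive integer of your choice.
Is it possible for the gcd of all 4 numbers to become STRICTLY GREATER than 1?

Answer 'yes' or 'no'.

Current gcd = 1
gcd of all OTHER numbers (without N[3]=6): gcd([53, 39, 36]) = 1
The new gcd after any change is gcd(1, new_value).
This can be at most 1.
Since 1 = old gcd 1, the gcd can only stay the same or decrease.

Answer: no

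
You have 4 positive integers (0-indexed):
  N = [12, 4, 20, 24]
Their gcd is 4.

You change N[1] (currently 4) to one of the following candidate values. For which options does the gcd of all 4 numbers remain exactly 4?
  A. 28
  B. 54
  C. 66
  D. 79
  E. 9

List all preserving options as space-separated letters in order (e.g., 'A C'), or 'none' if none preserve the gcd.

Old gcd = 4; gcd of others (without N[1]) = 4
New gcd for candidate v: gcd(4, v). Preserves old gcd iff gcd(4, v) = 4.
  Option A: v=28, gcd(4,28)=4 -> preserves
  Option B: v=54, gcd(4,54)=2 -> changes
  Option C: v=66, gcd(4,66)=2 -> changes
  Option D: v=79, gcd(4,79)=1 -> changes
  Option E: v=9, gcd(4,9)=1 -> changes

Answer: A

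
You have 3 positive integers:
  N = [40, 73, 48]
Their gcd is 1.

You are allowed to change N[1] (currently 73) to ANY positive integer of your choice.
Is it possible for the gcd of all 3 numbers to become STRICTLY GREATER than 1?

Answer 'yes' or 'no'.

Current gcd = 1
gcd of all OTHER numbers (without N[1]=73): gcd([40, 48]) = 8
The new gcd after any change is gcd(8, new_value).
This can be at most 8.
Since 8 > old gcd 1, the gcd CAN increase (e.g., set N[1] = 8).

Answer: yes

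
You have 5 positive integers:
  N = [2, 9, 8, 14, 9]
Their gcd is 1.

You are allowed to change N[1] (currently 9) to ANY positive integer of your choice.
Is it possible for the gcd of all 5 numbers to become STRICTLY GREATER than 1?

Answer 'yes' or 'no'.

Current gcd = 1
gcd of all OTHER numbers (without N[1]=9): gcd([2, 8, 14, 9]) = 1
The new gcd after any change is gcd(1, new_value).
This can be at most 1.
Since 1 = old gcd 1, the gcd can only stay the same or decrease.

Answer: no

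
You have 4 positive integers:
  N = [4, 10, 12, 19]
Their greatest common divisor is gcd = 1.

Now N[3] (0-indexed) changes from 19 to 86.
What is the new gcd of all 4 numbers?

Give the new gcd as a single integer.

Numbers: [4, 10, 12, 19], gcd = 1
Change: index 3, 19 -> 86
gcd of the OTHER numbers (without index 3): gcd([4, 10, 12]) = 2
New gcd = gcd(g_others, new_val) = gcd(2, 86) = 2

Answer: 2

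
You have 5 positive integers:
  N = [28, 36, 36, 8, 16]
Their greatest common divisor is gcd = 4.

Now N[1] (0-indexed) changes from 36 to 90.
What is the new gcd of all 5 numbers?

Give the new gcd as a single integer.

Numbers: [28, 36, 36, 8, 16], gcd = 4
Change: index 1, 36 -> 90
gcd of the OTHER numbers (without index 1): gcd([28, 36, 8, 16]) = 4
New gcd = gcd(g_others, new_val) = gcd(4, 90) = 2

Answer: 2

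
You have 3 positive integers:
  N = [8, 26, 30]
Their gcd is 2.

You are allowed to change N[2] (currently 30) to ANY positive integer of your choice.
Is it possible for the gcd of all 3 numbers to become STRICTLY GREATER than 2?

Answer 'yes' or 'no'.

Answer: no

Derivation:
Current gcd = 2
gcd of all OTHER numbers (without N[2]=30): gcd([8, 26]) = 2
The new gcd after any change is gcd(2, new_value).
This can be at most 2.
Since 2 = old gcd 2, the gcd can only stay the same or decrease.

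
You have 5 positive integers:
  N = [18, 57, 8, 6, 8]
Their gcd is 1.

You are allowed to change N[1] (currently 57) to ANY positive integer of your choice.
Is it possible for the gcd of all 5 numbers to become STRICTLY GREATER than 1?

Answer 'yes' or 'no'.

Current gcd = 1
gcd of all OTHER numbers (without N[1]=57): gcd([18, 8, 6, 8]) = 2
The new gcd after any change is gcd(2, new_value).
This can be at most 2.
Since 2 > old gcd 1, the gcd CAN increase (e.g., set N[1] = 2).

Answer: yes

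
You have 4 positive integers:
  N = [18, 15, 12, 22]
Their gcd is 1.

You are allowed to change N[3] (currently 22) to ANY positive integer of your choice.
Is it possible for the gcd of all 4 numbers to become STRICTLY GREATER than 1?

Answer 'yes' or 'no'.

Answer: yes

Derivation:
Current gcd = 1
gcd of all OTHER numbers (without N[3]=22): gcd([18, 15, 12]) = 3
The new gcd after any change is gcd(3, new_value).
This can be at most 3.
Since 3 > old gcd 1, the gcd CAN increase (e.g., set N[3] = 3).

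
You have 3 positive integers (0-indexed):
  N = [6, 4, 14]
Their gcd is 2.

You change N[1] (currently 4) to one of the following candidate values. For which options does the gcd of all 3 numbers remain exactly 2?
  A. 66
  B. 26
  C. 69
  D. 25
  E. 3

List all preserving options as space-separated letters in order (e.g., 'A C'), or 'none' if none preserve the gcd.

Answer: A B

Derivation:
Old gcd = 2; gcd of others (without N[1]) = 2
New gcd for candidate v: gcd(2, v). Preserves old gcd iff gcd(2, v) = 2.
  Option A: v=66, gcd(2,66)=2 -> preserves
  Option B: v=26, gcd(2,26)=2 -> preserves
  Option C: v=69, gcd(2,69)=1 -> changes
  Option D: v=25, gcd(2,25)=1 -> changes
  Option E: v=3, gcd(2,3)=1 -> changes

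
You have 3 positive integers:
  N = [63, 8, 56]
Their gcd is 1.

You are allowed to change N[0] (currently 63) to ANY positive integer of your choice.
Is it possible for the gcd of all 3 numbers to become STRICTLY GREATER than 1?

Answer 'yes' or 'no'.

Answer: yes

Derivation:
Current gcd = 1
gcd of all OTHER numbers (without N[0]=63): gcd([8, 56]) = 8
The new gcd after any change is gcd(8, new_value).
This can be at most 8.
Since 8 > old gcd 1, the gcd CAN increase (e.g., set N[0] = 8).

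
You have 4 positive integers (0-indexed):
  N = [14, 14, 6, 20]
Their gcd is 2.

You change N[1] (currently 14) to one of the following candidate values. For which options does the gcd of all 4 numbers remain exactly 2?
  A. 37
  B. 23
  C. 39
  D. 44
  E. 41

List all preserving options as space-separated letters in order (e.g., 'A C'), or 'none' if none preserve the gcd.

Answer: D

Derivation:
Old gcd = 2; gcd of others (without N[1]) = 2
New gcd for candidate v: gcd(2, v). Preserves old gcd iff gcd(2, v) = 2.
  Option A: v=37, gcd(2,37)=1 -> changes
  Option B: v=23, gcd(2,23)=1 -> changes
  Option C: v=39, gcd(2,39)=1 -> changes
  Option D: v=44, gcd(2,44)=2 -> preserves
  Option E: v=41, gcd(2,41)=1 -> changes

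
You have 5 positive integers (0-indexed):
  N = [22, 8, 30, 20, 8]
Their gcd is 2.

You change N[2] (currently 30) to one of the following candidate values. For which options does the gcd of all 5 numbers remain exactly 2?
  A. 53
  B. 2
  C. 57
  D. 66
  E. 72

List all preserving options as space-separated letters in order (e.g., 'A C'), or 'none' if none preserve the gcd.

Answer: B D E

Derivation:
Old gcd = 2; gcd of others (without N[2]) = 2
New gcd for candidate v: gcd(2, v). Preserves old gcd iff gcd(2, v) = 2.
  Option A: v=53, gcd(2,53)=1 -> changes
  Option B: v=2, gcd(2,2)=2 -> preserves
  Option C: v=57, gcd(2,57)=1 -> changes
  Option D: v=66, gcd(2,66)=2 -> preserves
  Option E: v=72, gcd(2,72)=2 -> preserves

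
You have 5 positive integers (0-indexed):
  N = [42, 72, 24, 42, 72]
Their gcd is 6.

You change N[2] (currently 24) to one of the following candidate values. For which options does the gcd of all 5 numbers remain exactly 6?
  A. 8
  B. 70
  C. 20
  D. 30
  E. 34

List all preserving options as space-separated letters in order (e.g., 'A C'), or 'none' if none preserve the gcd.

Old gcd = 6; gcd of others (without N[2]) = 6
New gcd for candidate v: gcd(6, v). Preserves old gcd iff gcd(6, v) = 6.
  Option A: v=8, gcd(6,8)=2 -> changes
  Option B: v=70, gcd(6,70)=2 -> changes
  Option C: v=20, gcd(6,20)=2 -> changes
  Option D: v=30, gcd(6,30)=6 -> preserves
  Option E: v=34, gcd(6,34)=2 -> changes

Answer: D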